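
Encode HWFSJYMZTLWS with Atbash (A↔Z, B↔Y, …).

SDUHQBNAGODH

H(7) → S(18)
W(22) → D(3)
F(5) → U(20)
S(18) → H(7)
J(9) → Q(16)
Y(24) → B(1)
M(12) → N(13)
Z(25) → A(0)
T(19) → G(6)
L(11) → O(14)
W(22) → D(3)
S(18) → H(7)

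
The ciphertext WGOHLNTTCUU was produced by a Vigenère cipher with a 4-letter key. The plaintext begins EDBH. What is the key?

SDNA

Subtract each crib letter from the matching ciphertext letter (mod 26):
W(22)−E(4)=18 → S
G(6)−D(3)=3 → D
O(14)−B(1)=13 → N
H(7)−H(7)=0 → A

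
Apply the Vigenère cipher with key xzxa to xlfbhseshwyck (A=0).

Repeat the key across the message: xzxaxzxaxzxax
x(23)+x(23): 46≡20 → u
l(11)+z(25): 36≡10 → k
f(5)+x(23): 28≡2 → c
b(1)+a(0): 1 → b
h(7)+x(23): 30≡4 → e
s(18)+z(25): 43≡17 → r
e(4)+x(23): 27≡1 → b
s(18)+a(0): 18 → s
h(7)+x(23): 30≡4 → e
w(22)+z(25): 47≡21 → v
y(24)+x(23): 47≡21 → v
c(2)+a(0): 2 → c
k(10)+x(23): 33≡7 → h

ukcberbsevvch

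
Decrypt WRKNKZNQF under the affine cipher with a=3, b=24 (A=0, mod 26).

IPEFEJFGL

The inverse of 3 mod 26 is 9, since 3·9=27≡1. Apply D(y)=9·(y−24) mod 26:
W(22): 9·(22−24)=-18≡8 → I
R(17): 9·(17−24)=-63≡15 → P
K(10): 9·(10−24)=-126≡4 → E
N(13): 9·(13−24)=-99≡5 → F
K(10): 9·(10−24)=-126≡4 → E
Z(25): 9·(25−24)=9 → J
N(13): 9·(13−24)=-99≡5 → F
Q(16): 9·(16−24)=-72≡6 → G
F(5): 9·(5−24)=-171≡11 → L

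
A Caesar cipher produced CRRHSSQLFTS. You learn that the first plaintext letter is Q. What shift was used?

12

From the crib: C(2)−Q(16)=-14≡12, so the shift is 12.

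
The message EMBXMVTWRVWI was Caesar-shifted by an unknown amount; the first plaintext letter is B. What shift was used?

From the crib: E(4)−B(1)=3, so the shift is 3.

3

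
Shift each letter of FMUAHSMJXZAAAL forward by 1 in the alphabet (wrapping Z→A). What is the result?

F(5): 5+1=6 → G
M(12): 12+1=13 → N
U(20): 20+1=21 → V
A(0): 0+1=1 → B
H(7): 7+1=8 → I
S(18): 18+1=19 → T
M(12): 12+1=13 → N
J(9): 9+1=10 → K
X(23): 23+1=24 → Y
Z(25): 25+1=26≡0 → A
A(0): 0+1=1 → B
A(0): 0+1=1 → B
A(0): 0+1=1 → B
L(11): 11+1=12 → M

GNVBITNKYABBBM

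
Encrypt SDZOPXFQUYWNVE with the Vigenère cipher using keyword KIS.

CLRYXPPYMIEFFM

Repeat the key across the message: KISKISKISKISKI
S(18)+K(10): 28≡2 → C
D(3)+I(8): 11 → L
Z(25)+S(18): 43≡17 → R
O(14)+K(10): 24 → Y
P(15)+I(8): 23 → X
X(23)+S(18): 41≡15 → P
F(5)+K(10): 15 → P
Q(16)+I(8): 24 → Y
U(20)+S(18): 38≡12 → M
Y(24)+K(10): 34≡8 → I
W(22)+I(8): 30≡4 → E
N(13)+S(18): 31≡5 → F
V(21)+K(10): 31≡5 → F
E(4)+I(8): 12 → M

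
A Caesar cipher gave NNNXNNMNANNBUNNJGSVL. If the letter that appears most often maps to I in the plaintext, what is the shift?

5

The most frequent ciphertext letter is N (appears 10 times).
N is position 13; I is position 8.
Shift = 5.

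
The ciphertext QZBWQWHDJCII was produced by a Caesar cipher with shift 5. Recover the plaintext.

Q(16): 16−5=11 → L
Z(25): 25−5=20 → U
B(1): 1−5=-4≡22 → W
W(22): 22−5=17 → R
Q(16): 16−5=11 → L
W(22): 22−5=17 → R
H(7): 7−5=2 → C
D(3): 3−5=-2≡24 → Y
J(9): 9−5=4 → E
C(2): 2−5=-3≡23 → X
I(8): 8−5=3 → D
I(8): 8−5=3 → D

LUWRLRCYEXDD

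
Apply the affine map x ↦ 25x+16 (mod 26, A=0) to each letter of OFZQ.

O(14): 25·14+16=366≡2 → C
F(5): 25·5+16=141≡11 → L
Z(25): 25·25+16=641≡17 → R
Q(16): 25·16+16=416≡0 → A

CLRA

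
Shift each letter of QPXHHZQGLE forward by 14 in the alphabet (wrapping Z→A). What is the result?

EDLVVNEUZS

Q(16): 16+14=30≡4 → E
P(15): 15+14=29≡3 → D
X(23): 23+14=37≡11 → L
H(7): 7+14=21 → V
H(7): 7+14=21 → V
Z(25): 25+14=39≡13 → N
Q(16): 16+14=30≡4 → E
G(6): 6+14=20 → U
L(11): 11+14=25 → Z
E(4): 4+14=18 → S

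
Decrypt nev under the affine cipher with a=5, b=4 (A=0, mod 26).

The inverse of 5 mod 26 is 21, since 5·21=105≡1. Apply D(y)=21·(y−4) mod 26:
n(13): 21·(13−4)=189≡7 → h
e(4): 21·(4−4)=0 → a
v(21): 21·(21−4)=357≡19 → t

hat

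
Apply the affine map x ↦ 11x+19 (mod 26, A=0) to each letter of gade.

htal

g(6): 11·6+19=85≡7 → h
a(0): 11·0+19=19 → t
d(3): 11·3+19=52≡0 → a
e(4): 11·4+19=63≡11 → l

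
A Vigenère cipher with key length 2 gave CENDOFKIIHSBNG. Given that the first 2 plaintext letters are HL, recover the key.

Subtract each crib letter from the matching ciphertext letter (mod 26):
C(2)−H(7)=-5≡21 → V
E(4)−L(11)=-7≡19 → T

VT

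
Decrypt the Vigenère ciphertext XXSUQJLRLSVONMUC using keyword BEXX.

Repeat the key across the ciphertext: BEXXBEXXBEXXBEXX
X(23)−B(1): 22 → W
X(23)−E(4): 19 → T
S(18)−X(23): -5≡21 → V
U(20)−X(23): -3≡23 → X
Q(16)−B(1): 15 → P
J(9)−E(4): 5 → F
L(11)−X(23): -12≡14 → O
R(17)−X(23): -6≡20 → U
L(11)−B(1): 10 → K
S(18)−E(4): 14 → O
V(21)−X(23): -2≡24 → Y
O(14)−X(23): -9≡17 → R
N(13)−B(1): 12 → M
M(12)−E(4): 8 → I
U(20)−X(23): -3≡23 → X
C(2)−X(23): -21≡5 → F

WTVXPFOUKOYRMIXF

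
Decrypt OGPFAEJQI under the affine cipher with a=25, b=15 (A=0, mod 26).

BJAKPLGZH

The inverse of 25 mod 26 is 25, since 25·25=625≡1. Apply D(y)=25·(y−15) mod 26:
O(14): 25·(14−15)=-25≡1 → B
G(6): 25·(6−15)=-225≡9 → J
P(15): 25·(15−15)=0 → A
F(5): 25·(5−15)=-250≡10 → K
A(0): 25·(0−15)=-375≡15 → P
E(4): 25·(4−15)=-275≡11 → L
J(9): 25·(9−15)=-150≡6 → G
Q(16): 25·(16−15)=25 → Z
I(8): 25·(8−15)=-175≡7 → H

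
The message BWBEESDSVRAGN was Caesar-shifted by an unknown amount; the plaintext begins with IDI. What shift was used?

19

From the crib: B(1)−I(8)=-7≡19, so the shift is 19.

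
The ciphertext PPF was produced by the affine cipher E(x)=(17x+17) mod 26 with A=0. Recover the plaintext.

The inverse of 17 mod 26 is 23, since 17·23=391≡1. Apply D(y)=23·(y−17) mod 26:
P(15): 23·(15−17)=-46≡6 → G
P(15): 23·(15−17)=-46≡6 → G
F(5): 23·(5−17)=-276≡10 → K

GGK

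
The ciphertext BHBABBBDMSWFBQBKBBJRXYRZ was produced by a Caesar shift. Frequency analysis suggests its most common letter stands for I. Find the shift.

The most frequent ciphertext letter is B (appears 9 times).
B is position 1; I is position 8.
Shift = -7≡19.

19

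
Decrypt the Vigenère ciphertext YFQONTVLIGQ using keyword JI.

Repeat the key across the ciphertext: JIJIJIJIJIJ
Y(24)−J(9): 15 → P
F(5)−I(8): -3≡23 → X
Q(16)−J(9): 7 → H
O(14)−I(8): 6 → G
N(13)−J(9): 4 → E
T(19)−I(8): 11 → L
V(21)−J(9): 12 → M
L(11)−I(8): 3 → D
I(8)−J(9): -1≡25 → Z
G(6)−I(8): -2≡24 → Y
Q(16)−J(9): 7 → H

PXHGELMDZYH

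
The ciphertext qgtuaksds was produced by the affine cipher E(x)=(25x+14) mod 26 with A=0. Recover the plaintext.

The inverse of 25 mod 26 is 25, since 25·25=625≡1. Apply D(y)=25·(y−14) mod 26:
q(16): 25·(16−14)=50≡24 → y
g(6): 25·(6−14)=-200≡8 → i
t(19): 25·(19−14)=125≡21 → v
u(20): 25·(20−14)=150≡20 → u
a(0): 25·(0−14)=-350≡14 → o
k(10): 25·(10−14)=-100≡4 → e
s(18): 25·(18−14)=100≡22 → w
d(3): 25·(3−14)=-275≡11 → l
s(18): 25·(18−14)=100≡22 → w

yivuoewlw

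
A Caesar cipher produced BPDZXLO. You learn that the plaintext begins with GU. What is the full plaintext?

From the crib: B(1)−G(6)=-5≡21, so the shift is 21.
Subtract 21 from each ciphertext letter:
B(1): 1−21=-20≡6 → G
P(15): 15−21=-6≡20 → U
D(3): 3−21=-18≡8 → I
Z(25): 25−21=4 → E
X(23): 23−21=2 → C
L(11): 11−21=-10≡16 → Q
O(14): 14−21=-7≡19 → T

GUIECQT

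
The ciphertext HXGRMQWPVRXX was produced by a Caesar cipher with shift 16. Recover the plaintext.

RHQBWAGZFBHH

H(7): 7−16=-9≡17 → R
X(23): 23−16=7 → H
G(6): 6−16=-10≡16 → Q
R(17): 17−16=1 → B
M(12): 12−16=-4≡22 → W
Q(16): 16−16=0 → A
W(22): 22−16=6 → G
P(15): 15−16=-1≡25 → Z
V(21): 21−16=5 → F
R(17): 17−16=1 → B
X(23): 23−16=7 → H
X(23): 23−16=7 → H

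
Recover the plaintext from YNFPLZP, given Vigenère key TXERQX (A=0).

Repeat the key across the ciphertext: TXERQXT
Y(24)−T(19): 5 → F
N(13)−X(23): -10≡16 → Q
F(5)−E(4): 1 → B
P(15)−R(17): -2≡24 → Y
L(11)−Q(16): -5≡21 → V
Z(25)−X(23): 2 → C
P(15)−T(19): -4≡22 → W

FQBYVCW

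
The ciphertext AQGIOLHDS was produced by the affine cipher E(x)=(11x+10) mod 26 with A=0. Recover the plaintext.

SKCOYTVXW

The inverse of 11 mod 26 is 19, since 11·19=209≡1. Apply D(y)=19·(y−10) mod 26:
A(0): 19·(0−10)=-190≡18 → S
Q(16): 19·(16−10)=114≡10 → K
G(6): 19·(6−10)=-76≡2 → C
I(8): 19·(8−10)=-38≡14 → O
O(14): 19·(14−10)=76≡24 → Y
L(11): 19·(11−10)=19 → T
H(7): 19·(7−10)=-57≡21 → V
D(3): 19·(3−10)=-133≡23 → X
S(18): 19·(18−10)=152≡22 → W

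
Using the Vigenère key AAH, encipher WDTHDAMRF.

WDAHDHMRM

Repeat the key across the message: AAHAAHAAH
W(22)+A(0): 22 → W
D(3)+A(0): 3 → D
T(19)+H(7): 26≡0 → A
H(7)+A(0): 7 → H
D(3)+A(0): 3 → D
A(0)+H(7): 7 → H
M(12)+A(0): 12 → M
R(17)+A(0): 17 → R
F(5)+H(7): 12 → M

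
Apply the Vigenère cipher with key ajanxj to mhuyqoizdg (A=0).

Repeat the key across the message: ajanxjajan
m(12)+a(0): 12 → m
h(7)+j(9): 16 → q
u(20)+a(0): 20 → u
y(24)+n(13): 37≡11 → l
q(16)+x(23): 39≡13 → n
o(14)+j(9): 23 → x
i(8)+a(0): 8 → i
z(25)+j(9): 34≡8 → i
d(3)+a(0): 3 → d
g(6)+n(13): 19 → t

mqulnxiidt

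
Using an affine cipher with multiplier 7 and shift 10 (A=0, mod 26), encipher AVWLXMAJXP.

KBIJPQKVPL

A(0): 7·0+10=10 → K
V(21): 7·21+10=157≡1 → B
W(22): 7·22+10=164≡8 → I
L(11): 7·11+10=87≡9 → J
X(23): 7·23+10=171≡15 → P
M(12): 7·12+10=94≡16 → Q
A(0): 7·0+10=10 → K
J(9): 7·9+10=73≡21 → V
X(23): 7·23+10=171≡15 → P
P(15): 7·15+10=115≡11 → L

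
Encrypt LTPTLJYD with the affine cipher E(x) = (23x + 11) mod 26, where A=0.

EGSGEKRC

L(11): 23·11+11=264≡4 → E
T(19): 23·19+11=448≡6 → G
P(15): 23·15+11=356≡18 → S
T(19): 23·19+11=448≡6 → G
L(11): 23·11+11=264≡4 → E
J(9): 23·9+11=218≡10 → K
Y(24): 23·24+11=563≡17 → R
D(3): 23·3+11=80≡2 → C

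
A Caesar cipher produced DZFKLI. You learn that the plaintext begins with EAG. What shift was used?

25

From the crib: D(3)−E(4)=-1≡25, so the shift is 25.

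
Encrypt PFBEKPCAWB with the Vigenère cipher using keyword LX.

Repeat the key across the message: LXLXLXLXLX
P(15)+L(11): 26≡0 → A
F(5)+X(23): 28≡2 → C
B(1)+L(11): 12 → M
E(4)+X(23): 27≡1 → B
K(10)+L(11): 21 → V
P(15)+X(23): 38≡12 → M
C(2)+L(11): 13 → N
A(0)+X(23): 23 → X
W(22)+L(11): 33≡7 → H
B(1)+X(23): 24 → Y

ACMBVMNXHY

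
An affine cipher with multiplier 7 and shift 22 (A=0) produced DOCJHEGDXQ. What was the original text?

BKMNJQUBPO

The inverse of 7 mod 26 is 15, since 7·15=105≡1. Apply D(y)=15·(y−22) mod 26:
D(3): 15·(3−22)=-285≡1 → B
O(14): 15·(14−22)=-120≡10 → K
C(2): 15·(2−22)=-300≡12 → M
J(9): 15·(9−22)=-195≡13 → N
H(7): 15·(7−22)=-225≡9 → J
E(4): 15·(4−22)=-270≡16 → Q
G(6): 15·(6−22)=-240≡20 → U
D(3): 15·(3−22)=-285≡1 → B
X(23): 15·(23−22)=15 → P
Q(16): 15·(16−22)=-90≡14 → O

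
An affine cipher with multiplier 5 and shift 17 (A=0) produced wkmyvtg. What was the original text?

The inverse of 5 mod 26 is 21, since 5·21=105≡1. Apply D(y)=21·(y−17) mod 26:
w(22): 21·(22−17)=105≡1 → b
k(10): 21·(10−17)=-147≡9 → j
m(12): 21·(12−17)=-105≡25 → z
y(24): 21·(24−17)=147≡17 → r
v(21): 21·(21−17)=84≡6 → g
t(19): 21·(19−17)=42≡16 → q
g(6): 21·(6−17)=-231≡3 → d

bjzrgqd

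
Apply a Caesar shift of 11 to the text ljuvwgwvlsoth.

l(11): 11+11=22 → w
j(9): 9+11=20 → u
u(20): 20+11=31≡5 → f
v(21): 21+11=32≡6 → g
w(22): 22+11=33≡7 → h
g(6): 6+11=17 → r
w(22): 22+11=33≡7 → h
v(21): 21+11=32≡6 → g
l(11): 11+11=22 → w
s(18): 18+11=29≡3 → d
o(14): 14+11=25 → z
t(19): 19+11=30≡4 → e
h(7): 7+11=18 → s

wufghrhgwdzes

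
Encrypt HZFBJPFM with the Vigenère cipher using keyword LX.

SWQYUMQJ

Repeat the key across the message: LXLXLXLX
H(7)+L(11): 18 → S
Z(25)+X(23): 48≡22 → W
F(5)+L(11): 16 → Q
B(1)+X(23): 24 → Y
J(9)+L(11): 20 → U
P(15)+X(23): 38≡12 → M
F(5)+L(11): 16 → Q
M(12)+X(23): 35≡9 → J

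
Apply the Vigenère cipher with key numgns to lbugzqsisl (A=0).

yvgmmifcer

Repeat the key across the message: numgnsnumg
l(11)+n(13): 24 → y
b(1)+u(20): 21 → v
u(20)+m(12): 32≡6 → g
g(6)+g(6): 12 → m
z(25)+n(13): 38≡12 → m
q(16)+s(18): 34≡8 → i
s(18)+n(13): 31≡5 → f
i(8)+u(20): 28≡2 → c
s(18)+m(12): 30≡4 → e
l(11)+g(6): 17 → r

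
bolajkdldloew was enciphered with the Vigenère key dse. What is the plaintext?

ywhxrgatziwat

Repeat the key across the ciphertext: dsedsedsedsed
b(1)−d(3): -2≡24 → y
o(14)−s(18): -4≡22 → w
l(11)−e(4): 7 → h
a(0)−d(3): -3≡23 → x
j(9)−s(18): -9≡17 → r
k(10)−e(4): 6 → g
d(3)−d(3): 0 → a
l(11)−s(18): -7≡19 → t
d(3)−e(4): -1≡25 → z
l(11)−d(3): 8 → i
o(14)−s(18): -4≡22 → w
e(4)−e(4): 0 → a
w(22)−d(3): 19 → t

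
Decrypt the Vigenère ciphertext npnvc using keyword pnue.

yctrn

Repeat the key across the ciphertext: pnuep
n(13)−p(15): -2≡24 → y
p(15)−n(13): 2 → c
n(13)−u(20): -7≡19 → t
v(21)−e(4): 17 → r
c(2)−p(15): -13≡13 → n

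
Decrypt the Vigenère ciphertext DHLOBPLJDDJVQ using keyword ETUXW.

ZORRFLSPGHFCW

Repeat the key across the ciphertext: ETUXWETUXWETU
D(3)−E(4): -1≡25 → Z
H(7)−T(19): -12≡14 → O
L(11)−U(20): -9≡17 → R
O(14)−X(23): -9≡17 → R
B(1)−W(22): -21≡5 → F
P(15)−E(4): 11 → L
L(11)−T(19): -8≡18 → S
J(9)−U(20): -11≡15 → P
D(3)−X(23): -20≡6 → G
D(3)−W(22): -19≡7 → H
J(9)−E(4): 5 → F
V(21)−T(19): 2 → C
Q(16)−U(20): -4≡22 → W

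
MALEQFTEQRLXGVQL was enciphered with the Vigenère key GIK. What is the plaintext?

GSBYIVNWGLDNANGF

Repeat the key across the ciphertext: GIKGIKGIKGIKGIKG
M(12)−G(6): 6 → G
A(0)−I(8): -8≡18 → S
L(11)−K(10): 1 → B
E(4)−G(6): -2≡24 → Y
Q(16)−I(8): 8 → I
F(5)−K(10): -5≡21 → V
T(19)−G(6): 13 → N
E(4)−I(8): -4≡22 → W
Q(16)−K(10): 6 → G
R(17)−G(6): 11 → L
L(11)−I(8): 3 → D
X(23)−K(10): 13 → N
G(6)−G(6): 0 → A
V(21)−I(8): 13 → N
Q(16)−K(10): 6 → G
L(11)−G(6): 5 → F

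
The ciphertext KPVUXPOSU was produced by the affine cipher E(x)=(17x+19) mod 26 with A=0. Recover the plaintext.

The inverse of 17 mod 26 is 23, since 17·23=391≡1. Apply D(y)=23·(y−19) mod 26:
K(10): 23·(10−19)=-207≡1 → B
P(15): 23·(15−19)=-92≡12 → M
V(21): 23·(21−19)=46≡20 → U
U(20): 23·(20−19)=23 → X
X(23): 23·(23−19)=92≡14 → O
P(15): 23·(15−19)=-92≡12 → M
O(14): 23·(14−19)=-115≡15 → P
S(18): 23·(18−19)=-23≡3 → D
U(20): 23·(20−19)=23 → X

BMUXOMPDX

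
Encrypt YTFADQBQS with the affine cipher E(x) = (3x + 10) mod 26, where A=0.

EPZKTGNGM

Y(24): 3·24+10=82≡4 → E
T(19): 3·19+10=67≡15 → P
F(5): 3·5+10=25 → Z
A(0): 3·0+10=10 → K
D(3): 3·3+10=19 → T
Q(16): 3·16+10=58≡6 → G
B(1): 3·1+10=13 → N
Q(16): 3·16+10=58≡6 → G
S(18): 3·18+10=64≡12 → M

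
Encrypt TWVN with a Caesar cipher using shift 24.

RUTL

T(19): 19+24=43≡17 → R
W(22): 22+24=46≡20 → U
V(21): 21+24=45≡19 → T
N(13): 13+24=37≡11 → L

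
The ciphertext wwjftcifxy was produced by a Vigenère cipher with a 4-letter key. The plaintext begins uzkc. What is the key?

Subtract each crib letter from the matching ciphertext letter (mod 26):
w(22)−u(20)=2 → c
w(22)−z(25)=-3≡23 → x
j(9)−k(10)=-1≡25 → z
f(5)−c(2)=3 → d

cxzd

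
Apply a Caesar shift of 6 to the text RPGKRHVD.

R(17): 17+6=23 → X
P(15): 15+6=21 → V
G(6): 6+6=12 → M
K(10): 10+6=16 → Q
R(17): 17+6=23 → X
H(7): 7+6=13 → N
V(21): 21+6=27≡1 → B
D(3): 3+6=9 → J

XVMQXNBJ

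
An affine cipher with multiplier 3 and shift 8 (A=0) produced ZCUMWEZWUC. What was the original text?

The inverse of 3 mod 26 is 9, since 3·9=27≡1. Apply D(y)=9·(y−8) mod 26:
Z(25): 9·(25−8)=153≡23 → X
C(2): 9·(2−8)=-54≡24 → Y
U(20): 9·(20−8)=108≡4 → E
M(12): 9·(12−8)=36≡10 → K
W(22): 9·(22−8)=126≡22 → W
E(4): 9·(4−8)=-36≡16 → Q
Z(25): 9·(25−8)=153≡23 → X
W(22): 9·(22−8)=126≡22 → W
U(20): 9·(20−8)=108≡4 → E
C(2): 9·(2−8)=-54≡24 → Y

XYEKWQXWEY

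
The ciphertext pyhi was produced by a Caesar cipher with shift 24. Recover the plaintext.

p(15): 15−24=-9≡17 → r
y(24): 24−24=0 → a
h(7): 7−24=-17≡9 → j
i(8): 8−24=-16≡10 → k

rajk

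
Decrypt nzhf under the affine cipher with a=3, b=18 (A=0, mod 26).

The inverse of 3 mod 26 is 9, since 3·9=27≡1. Apply D(y)=9·(y−18) mod 26:
n(13): 9·(13−18)=-45≡7 → h
z(25): 9·(25−18)=63≡11 → l
h(7): 9·(7−18)=-99≡5 → f
f(5): 9·(5−18)=-117≡13 → n

hlfn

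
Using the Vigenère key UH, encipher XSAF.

Repeat the key across the message: UHUH
X(23)+U(20): 43≡17 → R
S(18)+H(7): 25 → Z
A(0)+U(20): 20 → U
F(5)+H(7): 12 → M

RZUM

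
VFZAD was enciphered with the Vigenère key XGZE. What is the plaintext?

YZAWG

Repeat the key across the ciphertext: XGZEX
V(21)−X(23): -2≡24 → Y
F(5)−G(6): -1≡25 → Z
Z(25)−Z(25): 0 → A
A(0)−E(4): -4≡22 → W
D(3)−X(23): -20≡6 → G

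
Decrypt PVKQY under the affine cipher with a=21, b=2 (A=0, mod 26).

The inverse of 21 mod 26 is 5, since 21·5=105≡1. Apply D(y)=5·(y−2) mod 26:
P(15): 5·(15−2)=65≡13 → N
V(21): 5·(21−2)=95≡17 → R
K(10): 5·(10−2)=40≡14 → O
Q(16): 5·(16−2)=70≡18 → S
Y(24): 5·(24−2)=110≡6 → G

NROSG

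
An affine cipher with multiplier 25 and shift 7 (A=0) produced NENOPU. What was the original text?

UDUTSN

The inverse of 25 mod 26 is 25, since 25·25=625≡1. Apply D(y)=25·(y−7) mod 26:
N(13): 25·(13−7)=150≡20 → U
E(4): 25·(4−7)=-75≡3 → D
N(13): 25·(13−7)=150≡20 → U
O(14): 25·(14−7)=175≡19 → T
P(15): 25·(15−7)=200≡18 → S
U(20): 25·(20−7)=325≡13 → N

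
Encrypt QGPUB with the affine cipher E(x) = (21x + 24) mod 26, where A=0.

Q(16): 21·16+24=360≡22 → W
G(6): 21·6+24=150≡20 → U
P(15): 21·15+24=339≡1 → B
U(20): 21·20+24=444≡2 → C
B(1): 21·1+24=45≡19 → T

WUBCT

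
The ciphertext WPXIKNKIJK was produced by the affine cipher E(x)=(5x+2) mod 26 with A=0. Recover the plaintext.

The inverse of 5 mod 26 is 21, since 5·21=105≡1. Apply D(y)=21·(y−2) mod 26:
W(22): 21·(22−2)=420≡4 → E
P(15): 21·(15−2)=273≡13 → N
X(23): 21·(23−2)=441≡25 → Z
I(8): 21·(8−2)=126≡22 → W
K(10): 21·(10−2)=168≡12 → M
N(13): 21·(13−2)=231≡23 → X
K(10): 21·(10−2)=168≡12 → M
I(8): 21·(8−2)=126≡22 → W
J(9): 21·(9−2)=147≡17 → R
K(10): 21·(10−2)=168≡12 → M

ENZWMXMWRM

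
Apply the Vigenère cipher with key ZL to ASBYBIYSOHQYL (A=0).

Repeat the key across the message: ZLZLZLZLZLZLZ
A(0)+Z(25): 25 → Z
S(18)+L(11): 29≡3 → D
B(1)+Z(25): 26≡0 → A
Y(24)+L(11): 35≡9 → J
B(1)+Z(25): 26≡0 → A
I(8)+L(11): 19 → T
Y(24)+Z(25): 49≡23 → X
S(18)+L(11): 29≡3 → D
O(14)+Z(25): 39≡13 → N
H(7)+L(11): 18 → S
Q(16)+Z(25): 41≡15 → P
Y(24)+L(11): 35≡9 → J
L(11)+Z(25): 36≡10 → K

ZDAJATXDNSPJK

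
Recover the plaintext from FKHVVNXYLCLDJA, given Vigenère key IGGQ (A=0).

XEBFNHRIDWFNBU

Repeat the key across the ciphertext: IGGQIGGQIGGQIG
F(5)−I(8): -3≡23 → X
K(10)−G(6): 4 → E
H(7)−G(6): 1 → B
V(21)−Q(16): 5 → F
V(21)−I(8): 13 → N
N(13)−G(6): 7 → H
X(23)−G(6): 17 → R
Y(24)−Q(16): 8 → I
L(11)−I(8): 3 → D
C(2)−G(6): -4≡22 → W
L(11)−G(6): 5 → F
D(3)−Q(16): -13≡13 → N
J(9)−I(8): 1 → B
A(0)−G(6): -6≡20 → U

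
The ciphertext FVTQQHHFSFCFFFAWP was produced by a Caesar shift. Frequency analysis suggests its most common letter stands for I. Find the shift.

23

The most frequent ciphertext letter is F (appears 6 times).
F is position 5; I is position 8.
Shift = -3≡23.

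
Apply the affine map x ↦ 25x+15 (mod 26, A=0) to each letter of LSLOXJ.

EXEBSG

L(11): 25·11+15=290≡4 → E
S(18): 25·18+15=465≡23 → X
L(11): 25·11+15=290≡4 → E
O(14): 25·14+15=365≡1 → B
X(23): 25·23+15=590≡18 → S
J(9): 25·9+15=240≡6 → G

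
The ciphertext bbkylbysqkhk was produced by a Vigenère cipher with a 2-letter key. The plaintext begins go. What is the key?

vn

Subtract each crib letter from the matching ciphertext letter (mod 26):
b(1)−g(6)=-5≡21 → v
b(1)−o(14)=-13≡13 → n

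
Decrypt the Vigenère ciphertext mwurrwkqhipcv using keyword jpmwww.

dhivvabbvmtgm

Repeat the key across the ciphertext: jpmwwwjpmwwwj
m(12)−j(9): 3 → d
w(22)−p(15): 7 → h
u(20)−m(12): 8 → i
r(17)−w(22): -5≡21 → v
r(17)−w(22): -5≡21 → v
w(22)−w(22): 0 → a
k(10)−j(9): 1 → b
q(16)−p(15): 1 → b
h(7)−m(12): -5≡21 → v
i(8)−w(22): -14≡12 → m
p(15)−w(22): -7≡19 → t
c(2)−w(22): -20≡6 → g
v(21)−j(9): 12 → m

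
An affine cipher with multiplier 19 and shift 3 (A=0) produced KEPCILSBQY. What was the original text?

ZLCPDKJENX

The inverse of 19 mod 26 is 11, since 19·11=209≡1. Apply D(y)=11·(y−3) mod 26:
K(10): 11·(10−3)=77≡25 → Z
E(4): 11·(4−3)=11 → L
P(15): 11·(15−3)=132≡2 → C
C(2): 11·(2−3)=-11≡15 → P
I(8): 11·(8−3)=55≡3 → D
L(11): 11·(11−3)=88≡10 → K
S(18): 11·(18−3)=165≡9 → J
B(1): 11·(1−3)=-22≡4 → E
Q(16): 11·(16−3)=143≡13 → N
Y(24): 11·(24−3)=231≡23 → X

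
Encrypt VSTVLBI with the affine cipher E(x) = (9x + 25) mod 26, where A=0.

GFOGUIT

V(21): 9·21+25=214≡6 → G
S(18): 9·18+25=187≡5 → F
T(19): 9·19+25=196≡14 → O
V(21): 9·21+25=214≡6 → G
L(11): 9·11+25=124≡20 → U
B(1): 9·1+25=34≡8 → I
I(8): 9·8+25=97≡19 → T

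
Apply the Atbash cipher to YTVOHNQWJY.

Y(24) → B(1)
T(19) → G(6)
V(21) → E(4)
O(14) → L(11)
H(7) → S(18)
N(13) → M(12)
Q(16) → J(9)
W(22) → D(3)
J(9) → Q(16)
Y(24) → B(1)

BGELSMJDQB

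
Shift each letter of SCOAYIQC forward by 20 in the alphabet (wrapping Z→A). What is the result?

MWIUSCKW

S(18): 18+20=38≡12 → M
C(2): 2+20=22 → W
O(14): 14+20=34≡8 → I
A(0): 0+20=20 → U
Y(24): 24+20=44≡18 → S
I(8): 8+20=28≡2 → C
Q(16): 16+20=36≡10 → K
C(2): 2+20=22 → W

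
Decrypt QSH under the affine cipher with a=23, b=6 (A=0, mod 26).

OWR

The inverse of 23 mod 26 is 17, since 23·17=391≡1. Apply D(y)=17·(y−6) mod 26:
Q(16): 17·(16−6)=170≡14 → O
S(18): 17·(18−6)=204≡22 → W
H(7): 17·(7−6)=17 → R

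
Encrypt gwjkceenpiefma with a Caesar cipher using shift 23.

g(6): 6+23=29≡3 → d
w(22): 22+23=45≡19 → t
j(9): 9+23=32≡6 → g
k(10): 10+23=33≡7 → h
c(2): 2+23=25 → z
e(4): 4+23=27≡1 → b
e(4): 4+23=27≡1 → b
n(13): 13+23=36≡10 → k
p(15): 15+23=38≡12 → m
i(8): 8+23=31≡5 → f
e(4): 4+23=27≡1 → b
f(5): 5+23=28≡2 → c
m(12): 12+23=35≡9 → j
a(0): 0+23=23 → x

dtghzbbkmfbcjx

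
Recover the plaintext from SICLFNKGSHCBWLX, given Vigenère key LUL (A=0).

Repeat the key across the ciphertext: LULLULLULLULLUL
S(18)−L(11): 7 → H
I(8)−U(20): -12≡14 → O
C(2)−L(11): -9≡17 → R
L(11)−L(11): 0 → A
F(5)−U(20): -15≡11 → L
N(13)−L(11): 2 → C
K(10)−L(11): -1≡25 → Z
G(6)−U(20): -14≡12 → M
S(18)−L(11): 7 → H
H(7)−L(11): -4≡22 → W
C(2)−U(20): -18≡8 → I
B(1)−L(11): -10≡16 → Q
W(22)−L(11): 11 → L
L(11)−U(20): -9≡17 → R
X(23)−L(11): 12 → M

HORALCZMHWIQLRM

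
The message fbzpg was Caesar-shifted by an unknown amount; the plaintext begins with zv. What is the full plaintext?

zvtja

From the crib: f(5)−z(25)=-20≡6, so the shift is 6.
Subtract 6 from each ciphertext letter:
f(5): 5−6=-1≡25 → z
b(1): 1−6=-5≡21 → v
z(25): 25−6=19 → t
p(15): 15−6=9 → j
g(6): 6−6=0 → a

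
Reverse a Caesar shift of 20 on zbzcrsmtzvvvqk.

fhfixyszfbbbwq

z(25): 25−20=5 → f
b(1): 1−20=-19≡7 → h
z(25): 25−20=5 → f
c(2): 2−20=-18≡8 → i
r(17): 17−20=-3≡23 → x
s(18): 18−20=-2≡24 → y
m(12): 12−20=-8≡18 → s
t(19): 19−20=-1≡25 → z
z(25): 25−20=5 → f
v(21): 21−20=1 → b
v(21): 21−20=1 → b
v(21): 21−20=1 → b
q(16): 16−20=-4≡22 → w
k(10): 10−20=-10≡16 → q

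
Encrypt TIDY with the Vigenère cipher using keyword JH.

Repeat the key across the message: JHJH
T(19)+J(9): 28≡2 → C
I(8)+H(7): 15 → P
D(3)+J(9): 12 → M
Y(24)+H(7): 31≡5 → F

CPMF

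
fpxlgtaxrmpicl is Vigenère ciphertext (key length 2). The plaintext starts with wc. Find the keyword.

jn

Subtract each crib letter from the matching ciphertext letter (mod 26):
f(5)−w(22)=-17≡9 → j
p(15)−c(2)=13 → n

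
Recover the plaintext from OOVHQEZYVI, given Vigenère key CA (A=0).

MOTHOEXYTI

Repeat the key across the ciphertext: CACACACACA
O(14)−C(2): 12 → M
O(14)−A(0): 14 → O
V(21)−C(2): 19 → T
H(7)−A(0): 7 → H
Q(16)−C(2): 14 → O
E(4)−A(0): 4 → E
Z(25)−C(2): 23 → X
Y(24)−A(0): 24 → Y
V(21)−C(2): 19 → T
I(8)−A(0): 8 → I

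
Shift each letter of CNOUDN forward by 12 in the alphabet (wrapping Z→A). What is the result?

OZAGPZ

C(2): 2+12=14 → O
N(13): 13+12=25 → Z
O(14): 14+12=26≡0 → A
U(20): 20+12=32≡6 → G
D(3): 3+12=15 → P
N(13): 13+12=25 → Z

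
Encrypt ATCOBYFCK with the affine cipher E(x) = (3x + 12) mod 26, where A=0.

A(0): 3·0+12=12 → M
T(19): 3·19+12=69≡17 → R
C(2): 3·2+12=18 → S
O(14): 3·14+12=54≡2 → C
B(1): 3·1+12=15 → P
Y(24): 3·24+12=84≡6 → G
F(5): 3·5+12=27≡1 → B
C(2): 3·2+12=18 → S
K(10): 3·10+12=42≡16 → Q

MRSCPGBSQ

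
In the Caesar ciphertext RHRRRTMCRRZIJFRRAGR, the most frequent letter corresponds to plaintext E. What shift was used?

The most frequent ciphertext letter is R (appears 9 times).
R is position 17; E is position 4.
Shift = 13.

13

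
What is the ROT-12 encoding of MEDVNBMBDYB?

M(12): 12+12=24 → Y
E(4): 4+12=16 → Q
D(3): 3+12=15 → P
V(21): 21+12=33≡7 → H
N(13): 13+12=25 → Z
B(1): 1+12=13 → N
M(12): 12+12=24 → Y
B(1): 1+12=13 → N
D(3): 3+12=15 → P
Y(24): 24+12=36≡10 → K
B(1): 1+12=13 → N

YQPHZNYNPKN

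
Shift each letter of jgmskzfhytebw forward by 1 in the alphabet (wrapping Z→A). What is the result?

j(9): 9+1=10 → k
g(6): 6+1=7 → h
m(12): 12+1=13 → n
s(18): 18+1=19 → t
k(10): 10+1=11 → l
z(25): 25+1=26≡0 → a
f(5): 5+1=6 → g
h(7): 7+1=8 → i
y(24): 24+1=25 → z
t(19): 19+1=20 → u
e(4): 4+1=5 → f
b(1): 1+1=2 → c
w(22): 22+1=23 → x

khntlagizufcx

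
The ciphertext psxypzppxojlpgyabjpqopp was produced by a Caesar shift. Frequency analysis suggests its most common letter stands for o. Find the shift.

The most frequent ciphertext letter is p (appears 8 times).
p is position 15; o is position 14.
Shift = 1.

1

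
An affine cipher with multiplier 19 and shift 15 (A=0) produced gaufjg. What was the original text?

frdumf

The inverse of 19 mod 26 is 11, since 19·11=209≡1. Apply D(y)=11·(y−15) mod 26:
g(6): 11·(6−15)=-99≡5 → f
a(0): 11·(0−15)=-165≡17 → r
u(20): 11·(20−15)=55≡3 → d
f(5): 11·(5−15)=-110≡20 → u
j(9): 11·(9−15)=-66≡12 → m
g(6): 11·(6−15)=-99≡5 → f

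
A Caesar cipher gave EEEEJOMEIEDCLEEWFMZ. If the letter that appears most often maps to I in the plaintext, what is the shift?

The most frequent ciphertext letter is E (appears 8 times).
E is position 4; I is position 8.
Shift = -4≡22.

22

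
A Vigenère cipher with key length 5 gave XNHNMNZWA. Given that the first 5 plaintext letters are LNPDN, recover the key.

Subtract each crib letter from the matching ciphertext letter (mod 26):
X(23)−L(11)=12 → M
N(13)−N(13)=0 → A
H(7)−P(15)=-8≡18 → S
N(13)−D(3)=10 → K
M(12)−N(13)=-1≡25 → Z

MASKZ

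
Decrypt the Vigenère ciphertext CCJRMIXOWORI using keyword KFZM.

SXKFCDYCMJSW

Repeat the key across the ciphertext: KFZMKFZMKFZM
C(2)−K(10): -8≡18 → S
C(2)−F(5): -3≡23 → X
J(9)−Z(25): -16≡10 → K
R(17)−M(12): 5 → F
M(12)−K(10): 2 → C
I(8)−F(5): 3 → D
X(23)−Z(25): -2≡24 → Y
O(14)−M(12): 2 → C
W(22)−K(10): 12 → M
O(14)−F(5): 9 → J
R(17)−Z(25): -8≡18 → S
I(8)−M(12): -4≡22 → W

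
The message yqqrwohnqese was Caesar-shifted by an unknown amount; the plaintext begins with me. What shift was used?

From the crib: y(24)−m(12)=12, so the shift is 12.

12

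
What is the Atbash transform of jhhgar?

j(9) → q(16)
h(7) → s(18)
h(7) → s(18)
g(6) → t(19)
a(0) → z(25)
r(17) → i(8)

qsstzi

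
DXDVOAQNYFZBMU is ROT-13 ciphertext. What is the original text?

D(3): 3−13=-10≡16 → Q
X(23): 23−13=10 → K
D(3): 3−13=-10≡16 → Q
V(21): 21−13=8 → I
O(14): 14−13=1 → B
A(0): 0−13=-13≡13 → N
Q(16): 16−13=3 → D
N(13): 13−13=0 → A
Y(24): 24−13=11 → L
F(5): 5−13=-8≡18 → S
Z(25): 25−13=12 → M
B(1): 1−13=-12≡14 → O
M(12): 12−13=-1≡25 → Z
U(20): 20−13=7 → H

QKQIBNDALSMOZH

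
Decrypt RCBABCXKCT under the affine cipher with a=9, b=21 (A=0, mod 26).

OVSPSVGTVU

The inverse of 9 mod 26 is 3, since 9·3=27≡1. Apply D(y)=3·(y−21) mod 26:
R(17): 3·(17−21)=-12≡14 → O
C(2): 3·(2−21)=-57≡21 → V
B(1): 3·(1−21)=-60≡18 → S
A(0): 3·(0−21)=-63≡15 → P
B(1): 3·(1−21)=-60≡18 → S
C(2): 3·(2−21)=-57≡21 → V
X(23): 3·(23−21)=6 → G
K(10): 3·(10−21)=-33≡19 → T
C(2): 3·(2−21)=-57≡21 → V
T(19): 3·(19−21)=-6≡20 → U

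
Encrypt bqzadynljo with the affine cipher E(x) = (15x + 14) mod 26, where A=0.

b(1): 15·1+14=29≡3 → d
q(16): 15·16+14=254≡20 → u
z(25): 15·25+14=389≡25 → z
a(0): 15·0+14=14 → o
d(3): 15·3+14=59≡7 → h
y(24): 15·24+14=374≡10 → k
n(13): 15·13+14=209≡1 → b
l(11): 15·11+14=179≡23 → x
j(9): 15·9+14=149≡19 → t
o(14): 15·14+14=224≡16 → q

duzohkbxtq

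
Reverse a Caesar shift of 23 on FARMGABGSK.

IDUPJDEJVN

F(5): 5−23=-18≡8 → I
A(0): 0−23=-23≡3 → D
R(17): 17−23=-6≡20 → U
M(12): 12−23=-11≡15 → P
G(6): 6−23=-17≡9 → J
A(0): 0−23=-23≡3 → D
B(1): 1−23=-22≡4 → E
G(6): 6−23=-17≡9 → J
S(18): 18−23=-5≡21 → V
K(10): 10−23=-13≡13 → N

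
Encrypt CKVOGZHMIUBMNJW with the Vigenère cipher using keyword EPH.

GZCSVGLBPYQTRYD

Repeat the key across the message: EPHEPHEPHEPHEPH
C(2)+E(4): 6 → G
K(10)+P(15): 25 → Z
V(21)+H(7): 28≡2 → C
O(14)+E(4): 18 → S
G(6)+P(15): 21 → V
Z(25)+H(7): 32≡6 → G
H(7)+E(4): 11 → L
M(12)+P(15): 27≡1 → B
I(8)+H(7): 15 → P
U(20)+E(4): 24 → Y
B(1)+P(15): 16 → Q
M(12)+H(7): 19 → T
N(13)+E(4): 17 → R
J(9)+P(15): 24 → Y
W(22)+H(7): 29≡3 → D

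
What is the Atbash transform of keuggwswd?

k(10) → p(15)
e(4) → v(21)
u(20) → f(5)
g(6) → t(19)
g(6) → t(19)
w(22) → d(3)
s(18) → h(7)
w(22) → d(3)
d(3) → w(22)

pvfttdhdw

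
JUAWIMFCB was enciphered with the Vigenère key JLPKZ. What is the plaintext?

AJLMJDUNR

Repeat the key across the ciphertext: JLPKZJLPK
J(9)−J(9): 0 → A
U(20)−L(11): 9 → J
A(0)−P(15): -15≡11 → L
W(22)−K(10): 12 → M
I(8)−Z(25): -17≡9 → J
M(12)−J(9): 3 → D
F(5)−L(11): -6≡20 → U
C(2)−P(15): -13≡13 → N
B(1)−K(10): -9≡17 → R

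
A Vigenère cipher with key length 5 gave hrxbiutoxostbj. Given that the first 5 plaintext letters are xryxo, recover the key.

Subtract each crib letter from the matching ciphertext letter (mod 26):
h(7)−x(23)=-16≡10 → k
r(17)−r(17)=0 → a
x(23)−y(24)=-1≡25 → z
b(1)−x(23)=-22≡4 → e
i(8)−o(14)=-6≡20 → u

kazeu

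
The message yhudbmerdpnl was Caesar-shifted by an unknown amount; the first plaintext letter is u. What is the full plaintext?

udqzxianzljh

From the crib: y(24)−u(20)=4, so the shift is 4.
Subtract 4 from each ciphertext letter:
y(24): 24−4=20 → u
h(7): 7−4=3 → d
u(20): 20−4=16 → q
d(3): 3−4=-1≡25 → z
b(1): 1−4=-3≡23 → x
m(12): 12−4=8 → i
e(4): 4−4=0 → a
r(17): 17−4=13 → n
d(3): 3−4=-1≡25 → z
p(15): 15−4=11 → l
n(13): 13−4=9 → j
l(11): 11−4=7 → h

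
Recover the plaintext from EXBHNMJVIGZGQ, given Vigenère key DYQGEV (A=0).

Repeat the key across the ciphertext: DYQGEVDYQGEVD
E(4)−D(3): 1 → B
X(23)−Y(24): -1≡25 → Z
B(1)−Q(16): -15≡11 → L
H(7)−G(6): 1 → B
N(13)−E(4): 9 → J
M(12)−V(21): -9≡17 → R
J(9)−D(3): 6 → G
V(21)−Y(24): -3≡23 → X
I(8)−Q(16): -8≡18 → S
G(6)−G(6): 0 → A
Z(25)−E(4): 21 → V
G(6)−V(21): -15≡11 → L
Q(16)−D(3): 13 → N

BZLBJRGXSAVLN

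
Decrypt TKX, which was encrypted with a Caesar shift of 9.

T(19): 19−9=10 → K
K(10): 10−9=1 → B
X(23): 23−9=14 → O

KBO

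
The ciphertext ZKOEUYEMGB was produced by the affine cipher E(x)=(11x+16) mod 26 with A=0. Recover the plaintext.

PQOGYWGCSB

The inverse of 11 mod 26 is 19, since 11·19=209≡1. Apply D(y)=19·(y−16) mod 26:
Z(25): 19·(25−16)=171≡15 → P
K(10): 19·(10−16)=-114≡16 → Q
O(14): 19·(14−16)=-38≡14 → O
E(4): 19·(4−16)=-228≡6 → G
U(20): 19·(20−16)=76≡24 → Y
Y(24): 19·(24−16)=152≡22 → W
E(4): 19·(4−16)=-228≡6 → G
M(12): 19·(12−16)=-76≡2 → C
G(6): 19·(6−16)=-190≡18 → S
B(1): 19·(1−16)=-285≡1 → B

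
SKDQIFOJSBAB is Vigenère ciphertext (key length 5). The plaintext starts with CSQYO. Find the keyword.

Subtract each crib letter from the matching ciphertext letter (mod 26):
S(18)−C(2)=16 → Q
K(10)−S(18)=-8≡18 → S
D(3)−Q(16)=-13≡13 → N
Q(16)−Y(24)=-8≡18 → S
I(8)−O(14)=-6≡20 → U

QSNSU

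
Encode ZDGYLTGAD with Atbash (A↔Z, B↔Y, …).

Z(25) → A(0)
D(3) → W(22)
G(6) → T(19)
Y(24) → B(1)
L(11) → O(14)
T(19) → G(6)
G(6) → T(19)
A(0) → Z(25)
D(3) → W(22)

AWTBOGTZW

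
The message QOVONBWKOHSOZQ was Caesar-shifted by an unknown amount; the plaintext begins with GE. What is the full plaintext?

GELEDRMAEXIEPG

From the crib: Q(16)−G(6)=10, so the shift is 10.
Subtract 10 from each ciphertext letter:
Q(16): 16−10=6 → G
O(14): 14−10=4 → E
V(21): 21−10=11 → L
O(14): 14−10=4 → E
N(13): 13−10=3 → D
B(1): 1−10=-9≡17 → R
W(22): 22−10=12 → M
K(10): 10−10=0 → A
O(14): 14−10=4 → E
H(7): 7−10=-3≡23 → X
S(18): 18−10=8 → I
O(14): 14−10=4 → E
Z(25): 25−10=15 → P
Q(16): 16−10=6 → G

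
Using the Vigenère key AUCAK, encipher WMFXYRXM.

WGHXIRRO

Repeat the key across the message: AUCAKAUC
W(22)+A(0): 22 → W
M(12)+U(20): 32≡6 → G
F(5)+C(2): 7 → H
X(23)+A(0): 23 → X
Y(24)+K(10): 34≡8 → I
R(17)+A(0): 17 → R
X(23)+U(20): 43≡17 → R
M(12)+C(2): 14 → O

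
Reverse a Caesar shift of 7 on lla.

l(11): 11−7=4 → e
l(11): 11−7=4 → e
a(0): 0−7=-7≡19 → t

eet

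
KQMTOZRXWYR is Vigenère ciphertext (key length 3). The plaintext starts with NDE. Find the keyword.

XNI

Subtract each crib letter from the matching ciphertext letter (mod 26):
K(10)−N(13)=-3≡23 → X
Q(16)−D(3)=13 → N
M(12)−E(4)=8 → I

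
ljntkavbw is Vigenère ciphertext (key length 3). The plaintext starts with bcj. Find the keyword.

Subtract each crib letter from the matching ciphertext letter (mod 26):
l(11)−b(1)=10 → k
j(9)−c(2)=7 → h
n(13)−j(9)=4 → e

khe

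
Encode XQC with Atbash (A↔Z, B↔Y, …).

CJX

X(23) → C(2)
Q(16) → J(9)
C(2) → X(23)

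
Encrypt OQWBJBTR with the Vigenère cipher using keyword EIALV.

SYWMEFBR

Repeat the key across the message: EIALVEIA
O(14)+E(4): 18 → S
Q(16)+I(8): 24 → Y
W(22)+A(0): 22 → W
B(1)+L(11): 12 → M
J(9)+V(21): 30≡4 → E
B(1)+E(4): 5 → F
T(19)+I(8): 27≡1 → B
R(17)+A(0): 17 → R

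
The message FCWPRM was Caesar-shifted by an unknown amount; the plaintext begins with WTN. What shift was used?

9

From the crib: F(5)−W(22)=-17≡9, so the shift is 9.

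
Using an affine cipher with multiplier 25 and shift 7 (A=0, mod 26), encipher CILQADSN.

C(2): 25·2+7=57≡5 → F
I(8): 25·8+7=207≡25 → Z
L(11): 25·11+7=282≡22 → W
Q(16): 25·16+7=407≡17 → R
A(0): 25·0+7=7 → H
D(3): 25·3+7=82≡4 → E
S(18): 25·18+7=457≡15 → P
N(13): 25·13+7=332≡20 → U

FZWRHEPU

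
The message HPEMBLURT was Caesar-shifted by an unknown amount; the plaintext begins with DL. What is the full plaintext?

From the crib: H(7)−D(3)=4, so the shift is 4.
Subtract 4 from each ciphertext letter:
H(7): 7−4=3 → D
P(15): 15−4=11 → L
E(4): 4−4=0 → A
M(12): 12−4=8 → I
B(1): 1−4=-3≡23 → X
L(11): 11−4=7 → H
U(20): 20−4=16 → Q
R(17): 17−4=13 → N
T(19): 19−4=15 → P

DLAIXHQNP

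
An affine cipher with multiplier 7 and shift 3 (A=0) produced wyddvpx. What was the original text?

The inverse of 7 mod 26 is 15, since 7·15=105≡1. Apply D(y)=15·(y−3) mod 26:
w(22): 15·(22−3)=285≡25 → z
y(24): 15·(24−3)=315≡3 → d
d(3): 15·(3−3)=0 → a
d(3): 15·(3−3)=0 → a
v(21): 15·(21−3)=270≡10 → k
p(15): 15·(15−3)=180≡24 → y
x(23): 15·(23−3)=300≡14 → o

zdaakyo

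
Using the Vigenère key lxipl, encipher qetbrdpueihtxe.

bbbqcomcttsqft

Repeat the key across the message: lxipllxipllxip
q(16)+l(11): 27≡1 → b
e(4)+x(23): 27≡1 → b
t(19)+i(8): 27≡1 → b
b(1)+p(15): 16 → q
r(17)+l(11): 28≡2 → c
d(3)+l(11): 14 → o
p(15)+x(23): 38≡12 → m
u(20)+i(8): 28≡2 → c
e(4)+p(15): 19 → t
i(8)+l(11): 19 → t
h(7)+l(11): 18 → s
t(19)+x(23): 42≡16 → q
x(23)+i(8): 31≡5 → f
e(4)+p(15): 19 → t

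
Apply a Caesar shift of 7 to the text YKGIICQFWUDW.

Y(24): 24+7=31≡5 → F
K(10): 10+7=17 → R
G(6): 6+7=13 → N
I(8): 8+7=15 → P
I(8): 8+7=15 → P
C(2): 2+7=9 → J
Q(16): 16+7=23 → X
F(5): 5+7=12 → M
W(22): 22+7=29≡3 → D
U(20): 20+7=27≡1 → B
D(3): 3+7=10 → K
W(22): 22+7=29≡3 → D

FRNPPJXMDBKD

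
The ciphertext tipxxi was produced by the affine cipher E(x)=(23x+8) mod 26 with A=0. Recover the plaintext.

fapvva

The inverse of 23 mod 26 is 17, since 23·17=391≡1. Apply D(y)=17·(y−8) mod 26:
t(19): 17·(19−8)=187≡5 → f
i(8): 17·(8−8)=0 → a
p(15): 17·(15−8)=119≡15 → p
x(23): 17·(23−8)=255≡21 → v
x(23): 17·(23−8)=255≡21 → v
i(8): 17·(8−8)=0 → a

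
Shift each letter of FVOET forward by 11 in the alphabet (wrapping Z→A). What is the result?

F(5): 5+11=16 → Q
V(21): 21+11=32≡6 → G
O(14): 14+11=25 → Z
E(4): 4+11=15 → P
T(19): 19+11=30≡4 → E

QGZPE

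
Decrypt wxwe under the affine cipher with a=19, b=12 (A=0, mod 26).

The inverse of 19 mod 26 is 11, since 19·11=209≡1. Apply D(y)=11·(y−12) mod 26:
w(22): 11·(22−12)=110≡6 → g
x(23): 11·(23−12)=121≡17 → r
w(22): 11·(22−12)=110≡6 → g
e(4): 11·(4−12)=-88≡16 → q

grgq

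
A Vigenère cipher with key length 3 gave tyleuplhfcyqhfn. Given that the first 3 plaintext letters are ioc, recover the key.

lkj

Subtract each crib letter from the matching ciphertext letter (mod 26):
t(19)−i(8)=11 → l
y(24)−o(14)=10 → k
l(11)−c(2)=9 → j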